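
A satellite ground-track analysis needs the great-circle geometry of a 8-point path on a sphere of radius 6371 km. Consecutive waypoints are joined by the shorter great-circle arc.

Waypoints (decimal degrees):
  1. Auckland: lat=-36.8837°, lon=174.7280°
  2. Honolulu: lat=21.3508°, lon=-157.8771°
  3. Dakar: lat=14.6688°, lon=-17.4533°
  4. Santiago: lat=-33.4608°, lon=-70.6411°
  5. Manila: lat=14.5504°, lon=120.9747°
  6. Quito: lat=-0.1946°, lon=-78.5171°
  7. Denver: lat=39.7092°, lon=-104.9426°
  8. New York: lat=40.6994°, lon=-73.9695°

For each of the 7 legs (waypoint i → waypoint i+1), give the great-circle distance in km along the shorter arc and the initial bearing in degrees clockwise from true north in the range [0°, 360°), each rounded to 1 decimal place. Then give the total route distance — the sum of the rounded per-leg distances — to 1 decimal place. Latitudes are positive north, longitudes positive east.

Leg 1: φ1=-0.6437420, φ2=0.3726418, Δφ=1.0163838, Δλ=-5.8050541 rad; a=sin²(Δφ/2)+cosφ1·cosφ2·sin²(Δλ/2)=0.2785493174; c=2·atan2(√a, √(1-a))=1.111964159; dist=6371·c=7084.324 ≈ 7084.3 km; running total=7084.3 km
Leg 1 bearing: y=sinΔλ·cosφ2=0.42854211, x=cosφ1·sinφ2-sinφ1·cosφ2·cosΔλ=0.78752145; θ=atan2(y, x)=28.5535° ≈ 28.6°
Leg 2: φ1=0.3726418, φ2=0.2560189, Δφ=-0.1166229, Δλ=2.4508577 rad; a=sin²(Δφ/2)+cosφ1·cosφ2·sin²(Δλ/2)=0.8011420806; c=2·atan2(√a, √(1-a))=2.217155705; dist=6371·c=14125.499 ≈ 14125.5 km; running total=21209.8 km
Leg 2 bearing: y=sinΔλ·cosφ2=0.61633798, x=cosφ1·sinφ2-sinφ1·cosφ2·cosΔλ=0.50732759; θ=atan2(y, x)=50.5411° ≈ 50.5°
Leg 3: φ1=0.2560189, φ2=-0.5840011, Δφ=-0.8400200, Δλ=-0.9283022 rad; a=sin²(Δφ/2)+cosφ1·cosφ2·sin²(Δλ/2)=0.3280154634; c=2·atan2(√a, √(1-a))=1.219655684; dist=6371·c=7770.426 ≈ 7770.4 km; running total=28980.2 km
Leg 3 bearing: y=sinΔλ·cosφ2=-0.66791433, x=cosφ1·sinφ2-sinφ1·cosφ2·cosΔλ=-0.65998161; θ=atan2(y, x)=-134.6577° <0 so +360° → 225.3423° ≈ 225.3°
Leg 4: φ1=-0.5840011, φ2=0.2539524, Δφ=0.8379535, Δλ=3.3443266 rad; a=sin²(Δφ/2)+cosφ1·cosφ2·sin²(Δλ/2)=0.9647443172; c=2·atan2(√a, √(1-a))=2.763820365; dist=6371·c=17608.300 ≈ 17608.3 km; running total=46588.5 km
Leg 4 bearing: y=sinΔλ·cosφ2=-0.19489021, x=cosφ1·sinφ2-sinφ1·cosφ2·cosΔλ=-0.31315920; θ=atan2(y, x)=-148.1045° <0 so +360° → 211.8955° ≈ 211.9°
Leg 5: φ1=0.2539524, φ2=-0.0033964, Δφ=-0.2573488, Δλ=-3.4817887 rad; a=sin²(Δφ/2)+cosφ1·cosφ2·sin²(Δλ/2)=0.9566512112; c=2·atan2(√a, √(1-a))=2.722116508; dist=6371·c=17342.604 ≈ 17342.6 km; running total=63931.1 km
Leg 5 bearing: y=sinΔλ·cosφ2=0.33367002, x=cosφ1·sinφ2-sinφ1·cosφ2·cosΔλ=0.23354443; θ=atan2(y, x)=55.0108° ≈ 55.0°
Leg 6: φ1=-0.0033964, φ2=0.6930563, Δφ=0.6964527, Δλ=-0.4612120 rad; a=sin²(Δφ/2)+cosφ1·cosφ2·sin²(Δλ/2)=0.1566289300; c=2·atan2(√a, √(1-a))=0.813798666; dist=6371·c=5184.711 ≈ 5184.7 km; running total=69115.8 km
Leg 6 bearing: y=sinΔλ·cosφ2=-0.34236314, x=cosφ1·sinφ2-sinφ1·cosφ2·cosΔλ=0.64122750; θ=atan2(y, x)=-28.0986° <0 so +360° → 331.9014° ≈ 331.9°
Leg 7: φ1=0.6930563, φ2=0.7103385, Δφ=0.0172823, Δλ=0.5405826 rad; a=sin²(Δφ/2)+cosφ1·cosφ2·sin²(Δλ/2)=0.0416567447; c=2·atan2(√a, √(1-a))=0.411088206; dist=6371·c=2619.043 ≈ 2619.0 km; running total=71734.8 km
Leg 7 bearing: y=sinΔλ·cosφ2=0.39016642, x=cosφ1·sinφ2-sinφ1·cosφ2·cosΔλ=0.08634816; θ=atan2(y, x)=77.5209° ≈ 77.5°

Leg 1: dist=7084.3 km, bearing=28.6°
Leg 2: dist=14125.5 km, bearing=50.5°
Leg 3: dist=7770.4 km, bearing=225.3°
Leg 4: dist=17608.3 km, bearing=211.9°
Leg 5: dist=17342.6 km, bearing=55.0°
Leg 6: dist=5184.7 km, bearing=331.9°
Leg 7: dist=2619.0 km, bearing=77.5°
Total: 71734.8 km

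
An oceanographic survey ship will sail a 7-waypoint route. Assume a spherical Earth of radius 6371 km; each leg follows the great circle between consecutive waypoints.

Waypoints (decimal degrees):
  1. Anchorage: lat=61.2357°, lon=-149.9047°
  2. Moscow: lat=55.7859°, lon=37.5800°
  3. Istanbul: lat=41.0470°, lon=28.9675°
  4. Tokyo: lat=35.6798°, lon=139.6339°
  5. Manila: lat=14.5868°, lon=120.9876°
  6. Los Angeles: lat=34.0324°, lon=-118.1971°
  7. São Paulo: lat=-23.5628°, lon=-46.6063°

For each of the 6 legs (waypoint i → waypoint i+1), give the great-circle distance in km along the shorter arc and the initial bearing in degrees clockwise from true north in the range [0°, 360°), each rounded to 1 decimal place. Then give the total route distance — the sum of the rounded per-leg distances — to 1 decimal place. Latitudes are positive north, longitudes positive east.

Leg 1: dist=6986.4 km, bearing=355.3°
Leg 2: dist=1754.6 km, bearing=204.5°
Leg 3: dist=8939.8 km, bearing=50.4°
Leg 4: dist=2992.0 km, bearing=223.1°
Leg 5: dist=11748.7 km, bearing=47.7°
Leg 6: dist=9904.6 km, bearing=119.6°
Total: 42326.1 km

Leg 1: φ1=1.0687646, φ2=0.9736476, Δφ=-0.0951170, Δλ=3.2722253 rad; a=sin²(Δφ/2)+cosφ1·cosφ2·sin²(Δλ/2)=0.2716841156; c=2·atan2(√a, √(1-a))=1.096590817; dist=6371·c=6986.380 ≈ 6986.4 km; running total=6986.4 km
Leg 1 bearing: y=sinΔλ·cosφ2=-0.07324430, x=cosφ1·sinφ2-sinφ1·cosφ2·cosΔλ=0.88663561; θ=atan2(y, x)=-4.7224° <0 so +360° → 355.2776° ≈ 355.3°
Leg 2: φ1=0.9736476, φ2=0.7164053, Δφ=-0.2572423, Δλ=-0.1503165 rad; a=sin²(Δφ/2)+cosφ1·cosφ2·sin²(Δλ/2)=0.0188432873; c=2·atan2(√a, √(1-a))=0.275411313; dist=6371·c=1754.645 ≈ 1754.6 km; running total=8741.0 km
Leg 2 bearing: y=sinΔλ·cosφ2=-0.11293793, x=cosφ1·sinφ2-sinφ1·cosφ2·cosΔλ=-0.24738209; θ=atan2(y, x)=-155.4618° <0 so +360° → 204.5382° ≈ 204.5°
Leg 3: φ1=0.7164053, φ2=0.6227300, Δφ=-0.0936753, Δλ=1.9314931 rad; a=sin²(Δφ/2)+cosφ1·cosφ2·sin²(Δλ/2)=0.4165969052; c=2·atan2(√a, √(1-a))=1.403206744; dist=6371·c=8939.830 ≈ 8939.8 km; running total=17680.8 km
Leg 3 bearing: y=sinΔλ·cosφ2=0.76001934, x=cosφ1·sinφ2-sinφ1·cosφ2·cosΔλ=0.62812921; θ=atan2(y, x)=50.4275° ≈ 50.4°
Leg 4: φ1=0.6227300, φ2=0.2545877, Δφ=-0.3681423, Δλ=-0.3254393 rad; a=sin²(Δφ/2)+cosφ1·cosφ2·sin²(Δλ/2)=0.0541324808; c=2·atan2(√a, √(1-a))=0.469631672; dist=6371·c=2992.023 ≈ 2992.0 km; running total=20672.8 km
Leg 4 bearing: y=sinΔλ·cosφ2=-0.30941946, x=cosφ1·sinφ2-sinφ1·cosφ2·cosΔλ=-0.33025478; θ=atan2(y, x)=-136.8656° <0 so +360° → 223.1344° ≈ 223.1°
Leg 5: φ1=0.2545877, φ2=0.5939774, Δφ=0.3393897, Δλ=-4.1745605 rad; a=sin²(Δφ/2)+cosφ1·cosφ2·sin²(Δλ/2)=0.6349491402; c=2·atan2(√a, √(1-a))=1.844083717; dist=6371·c=11748.657 ≈ 11748.7 km; running total=32421.5 km
Leg 5 bearing: y=sinΔλ·cosφ2=0.71172496, x=cosφ1·sinφ2-sinφ1·cosφ2·cosΔλ=0.64853874; θ=atan2(y, x)=47.6596° ≈ 47.7°
Leg 6: φ1=0.5939774, φ2=-0.4112484, Δφ=-1.0052259, Δλ=1.2494952 rad; a=sin²(Δφ/2)+cosφ1·cosφ2·sin²(Δλ/2)=0.4919182460; c=2·atan2(√a, √(1-a))=1.554632115; dist=6371·c=9904.561 ≈ 9904.6 km; running total=42326.1 km
Leg 6 bearing: y=sinΔλ·cosφ2=0.86971460, x=cosφ1·sinφ2-sinφ1·cosφ2·cosΔλ=-0.49329023; θ=atan2(y, x)=119.5613° ≈ 119.6°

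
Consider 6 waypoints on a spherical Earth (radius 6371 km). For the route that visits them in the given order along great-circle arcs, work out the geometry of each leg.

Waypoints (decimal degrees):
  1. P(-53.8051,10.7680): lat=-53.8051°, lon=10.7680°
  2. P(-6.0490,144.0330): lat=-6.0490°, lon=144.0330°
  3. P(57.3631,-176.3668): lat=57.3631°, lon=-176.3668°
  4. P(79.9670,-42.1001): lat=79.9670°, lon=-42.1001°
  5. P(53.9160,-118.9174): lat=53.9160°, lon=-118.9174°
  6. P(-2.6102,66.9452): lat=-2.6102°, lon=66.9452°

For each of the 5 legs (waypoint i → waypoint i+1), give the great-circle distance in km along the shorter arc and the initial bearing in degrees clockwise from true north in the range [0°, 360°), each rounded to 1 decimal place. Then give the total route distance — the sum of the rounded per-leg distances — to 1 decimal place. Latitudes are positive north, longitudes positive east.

Leg 1: dist=12065.6 km, bearing=130.2°
Leg 2: dist=7902.1 km, bearing=21.3°
Leg 3: dist=4471.5 km, bearing=11.1°
Leg 4: dist=3891.3 km, bearing=270.9°
Leg 5: dist=14285.1 km, bearing=352.5°
Total: 42615.6 km

Leg 1: φ1=-0.9390761, φ2=-0.1055750, Δφ=0.8335012, Δλ=2.3259130 rad; a=sin²(Δφ/2)+cosφ1·cosφ2·sin²(Δλ/2)=0.6587203230; c=2·atan2(√a, √(1-a))=1.893825642; dist=6371·c=12065.563 ≈ 12065.6 km; running total=12065.6 km
Leg 1 bearing: y=sinΔλ·cosφ2=0.72413709, x=cosφ1·sinφ2-sinφ1·cosφ2·cosΔλ=-0.61225559; θ=atan2(y, x)=130.2144° ≈ 130.2°
Leg 2: φ1=-0.1055750, φ2=1.0011750, Δφ=1.1067499, Δλ=-5.5920314 rad; a=sin²(Δφ/2)+cosφ1·cosφ2·sin²(Δλ/2)=0.3377535424; c=2·atan2(√a, √(1-a))=1.240320742; dist=6371·c=7902.083 ≈ 7902.1 km; running total=19967.7 km
Leg 2 bearing: y=sinΔλ·cosφ2=0.34377264, x=cosφ1·sinφ2-sinφ1·cosφ2·cosΔλ=0.88120640; θ=atan2(y, x)=21.3115° ≈ 21.3°
Leg 3: φ1=1.0011750, φ2=1.3956874, Δφ=0.3945125, Δλ=2.3433960 rad; a=sin²(Δφ/2)+cosφ1·cosφ2·sin²(Δλ/2)=0.1181771286; c=2·atan2(√a, √(1-a))=0.701855163; dist=6371·c=4471.519 ≈ 4471.5 km; running total=24439.2 km
Leg 3 bearing: y=sinΔλ·cosφ2=0.12475536, x=cosφ1·sinφ2-sinφ1·cosφ2·cosΔλ=0.63346766; θ=atan2(y, x)=11.1413° ≈ 11.1°
Leg 4: φ1=1.3956874, φ2=0.9410117, Δφ=-0.4546757, Δλ=-1.3407148 rad; a=sin²(Δφ/2)+cosφ1·cosφ2·sin²(Δλ/2)=0.0904019250; c=2·atan2(√a, √(1-a))=0.610788338; dist=6371·c=3891.333 ≈ 3891.3 km; running total=28330.5 km
Leg 4 bearing: y=sinΔλ·cosφ2=-0.57345003, x=cosφ1·sinφ2-sinφ1·cosφ2·cosΔλ=0.00852814; θ=atan2(y, x)=-89.1480° <0 so +360° → 270.8520° ≈ 270.9°
Leg 5: φ1=0.9410117, φ2=-0.0455566, Δφ=-0.9865683, Δλ=3.2439143 rad; a=sin²(Δφ/2)+cosφ1·cosφ2·sin²(Δλ/2)=0.8110431777; c=2·atan2(√a, √(1-a))=2.242200959; dist=6371·c=14285.062 ≈ 14285.1 km; running total=42615.6 km
Leg 5 bearing: y=sinΔλ·cosφ2=-0.10203724, x=cosφ1·sinφ2-sinφ1·cosφ2·cosΔλ=0.77627119; θ=atan2(y, x)=-7.4883° <0 so +360° → 352.5117° ≈ 352.5°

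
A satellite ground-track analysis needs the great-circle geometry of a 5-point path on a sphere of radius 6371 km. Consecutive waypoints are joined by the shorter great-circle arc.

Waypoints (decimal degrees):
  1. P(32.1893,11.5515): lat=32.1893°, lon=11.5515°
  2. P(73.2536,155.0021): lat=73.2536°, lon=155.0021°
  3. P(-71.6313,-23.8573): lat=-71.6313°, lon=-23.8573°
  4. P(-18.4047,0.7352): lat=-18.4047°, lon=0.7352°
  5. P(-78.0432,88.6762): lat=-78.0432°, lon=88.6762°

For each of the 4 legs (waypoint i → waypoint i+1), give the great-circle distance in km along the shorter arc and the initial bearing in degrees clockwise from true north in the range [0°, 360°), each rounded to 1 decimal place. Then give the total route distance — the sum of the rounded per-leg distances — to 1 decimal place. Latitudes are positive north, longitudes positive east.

Leg 1: φ1=0.5618093, φ2=1.2785165, Δφ=0.7167072, Δλ=2.5036853 rad; a=sin²(Δφ/2)+cosφ1·cosφ2·sin²(Δλ/2)=0.3428839778; c=2·atan2(√a, √(1-a))=1.251148712; dist=6371·c=7971.068 ≈ 7971.1 km; running total=7971.1 km
Leg 1 bearing: y=sinΔλ·cosφ2=0.17158956, x=cosφ1·sinφ2-sinφ1·cosφ2·cosΔλ=0.93371047; θ=atan2(y, x)=10.4132° ≈ 10.4°
Leg 2: φ1=1.2785165, φ2=-1.2502020, Δφ=-2.5287185, Δλ=-3.1216854 rad; a=sin²(Δφ/2)+cosφ1·cosφ2·sin²(Δλ/2)=0.9997905903; c=2·atan2(√a, √(1-a))=3.112649652; dist=6371·c=19830.691 ≈ 19830.7 km; running total=27801.8 km
Leg 2 bearing: y=sinΔλ·cosφ2=-0.00627296, x=cosφ1·sinφ2-sinφ1·cosφ2·cosΔλ=0.02825090; θ=atan2(y, x)=-12.5191° <0 so +360° → 347.4809° ≈ 347.5°
Leg 3: φ1=-1.2502020, φ2=-0.3212226, Δφ=0.9289794, Δλ=0.4292201 rad; a=sin²(Δφ/2)+cosφ1·cosφ2·sin²(Δλ/2)=0.2142356945; c=2·atan2(√a, √(1-a))=0.962428840; dist=6371·c=6131.634 ≈ 6131.6 km; running total=33933.4 km
Leg 3 bearing: y=sinΔλ·cosφ2=0.39487514, x=cosφ1·sinφ2-sinφ1·cosφ2·cosΔλ=0.71932515; θ=atan2(y, x)=28.7647° ≈ 28.8°
Leg 4: φ1=-0.3212226, φ2=-1.3621108, Δφ=-1.0408882, Δλ=1.5348600 rad; a=sin²(Δφ/2)+cosφ1·cosφ2·sin²(Δλ/2)=0.3420301843; c=2·atan2(√a, √(1-a))=1.249349478; dist=6371·c=7959.606 ≈ 7959.6 km; running total=41893.0 km
Leg 4 bearing: y=sinΔλ·cosφ2=0.20704037, x=cosφ1·sinφ2-sinφ1·cosφ2·cosΔλ=-0.92591384; θ=atan2(y, x)=167.3956° ≈ 167.4°

Leg 1: dist=7971.1 km, bearing=10.4°
Leg 2: dist=19830.7 km, bearing=347.5°
Leg 3: dist=6131.6 km, bearing=28.8°
Leg 4: dist=7959.6 km, bearing=167.4°
Total: 41893.0 km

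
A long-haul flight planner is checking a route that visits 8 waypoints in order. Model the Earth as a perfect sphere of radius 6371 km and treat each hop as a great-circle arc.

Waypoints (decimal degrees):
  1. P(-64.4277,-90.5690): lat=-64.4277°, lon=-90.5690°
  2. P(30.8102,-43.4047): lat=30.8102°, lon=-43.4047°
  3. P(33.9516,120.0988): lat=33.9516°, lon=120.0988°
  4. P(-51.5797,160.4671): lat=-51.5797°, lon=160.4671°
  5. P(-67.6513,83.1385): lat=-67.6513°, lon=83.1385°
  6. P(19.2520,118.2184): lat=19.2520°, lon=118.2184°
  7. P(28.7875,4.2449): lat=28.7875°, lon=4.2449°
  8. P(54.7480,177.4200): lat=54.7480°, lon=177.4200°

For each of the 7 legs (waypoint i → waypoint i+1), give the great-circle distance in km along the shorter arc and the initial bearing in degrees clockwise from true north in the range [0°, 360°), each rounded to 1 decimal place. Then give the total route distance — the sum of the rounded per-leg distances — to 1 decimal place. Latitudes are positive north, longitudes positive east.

Leg 1: dist=11355.2 km, bearing=40.1°
Leg 2: dist=12608.9 km, bearing=14.9°
Leg 3: dist=10293.2 km, bearing=156.2°
Leg 4: dist=4343.6 km, bearing=216.1°
Leg 5: dist=10078.8 km, bearing=32.9°
Leg 6: dist=11143.8 km, bearing=305.5°
Leg 7: dist=10703.4 km, bearing=4.0°
Total: 70526.9 km

Leg 1: φ1=-1.1244755, φ2=0.5377394, Δφ=1.6622149, Δλ=0.8231723 rad; a=sin²(Δφ/2)+cosφ1·cosφ2·sin²(Δλ/2)=0.6049813707; c=2·atan2(√a, √(1-a))=1.782333178; dist=6371·c=11355.245 ≈ 11355.2 km; running total=11355.2 km
Leg 1 bearing: y=sinΔλ·cosφ2=0.62981391, x=cosφ1·sinφ2-sinφ1·cosφ2·cosΔλ=0.74783025; θ=atan2(y, x)=40.1037° ≈ 40.1°
Leg 2: φ1=0.5377394, φ2=0.5925672, Δφ=0.0548278, Δλ=2.8536744 rad; a=sin²(Δφ/2)+cosφ1·cosφ2·sin²(Δλ/2)=0.6985281774; c=2·atan2(√a, √(1-a))=1.979103635; dist=6371·c=12608.869 ≈ 12608.9 km; running total=23964.1 km
Leg 2 bearing: y=sinΔλ·cosφ2=0.23554488, x=cosφ1·sinφ2-sinφ1·cosφ2·cosΔλ=0.88705403; θ=atan2(y, x)=14.8709° ≈ 14.9°
Leg 3: φ1=0.5925672, φ2=-0.9002356, Δφ=-1.4928028, Δλ=0.7045597 rad; a=sin²(Δφ/2)+cosφ1·cosφ2·sin²(Δλ/2)=0.5224112909; c=2·atan2(√a, √(1-a))=1.615633931; dist=6371·c=10293.204 ≈ 10293.2 km; running total=34257.3 km
Leg 3 bearing: y=sinΔλ·cosφ2=0.40249628, x=cosφ1·sinφ2-sinφ1·cosφ2·cosΔλ=-0.91432362; θ=atan2(y, x)=156.2403° ≈ 156.2°
Leg 4: φ1=-0.9002356, φ2=-1.1807379, Δφ=-0.2805023, Δλ=-1.3496387 rad; a=sin²(Δφ/2)+cosφ1·cosφ2·sin²(Δλ/2)=0.1117714571; c=2·atan2(√a, √(1-a))=0.681772304; dist=6371·c=4343.571 ≈ 4343.6 km; running total=38600.9 km
Leg 4 bearing: y=sinΔλ·cosφ2=-0.37098130, x=cosφ1·sinφ2-sinφ1·cosφ2·cosΔλ=-0.50939893; θ=atan2(y, x)=-143.9352° <0 so +360° → 216.0648° ≈ 216.1°
Leg 5: φ1=-1.1807379, φ2=0.3360108, Δφ=1.5167487, Δλ=0.6122598 rad; a=sin²(Δφ/2)+cosφ1·cosφ2·sin²(Δλ/2)=0.5055933071; c=2·atan2(√a, √(1-a))=1.581983174; dist=6371·c=10078.815 ≈ 10078.8 km; running total=48679.7 km
Leg 5 bearing: y=sinΔλ·cosφ2=0.54257853, x=cosφ1·sinφ2-sinφ1·cosφ2·cosΔλ=0.83993059; θ=atan2(y, x)=32.8617° ≈ 32.9°
Leg 6: φ1=0.3360108, φ2=0.5024367, Δφ=0.1664259, Δλ=-1.9892128 rad; a=sin²(Δφ/2)+cosφ1·cosφ2·sin²(Δλ/2)=0.5887010036; c=2·atan2(√a, √(1-a))=1.749142281; dist=6371·c=11143.785 ≈ 11143.8 km; running total=59823.5 km
Leg 6 bearing: y=sinΔλ·cosφ2=-0.80080677, x=cosφ1·sinφ2-sinφ1·cosφ2·cosΔλ=0.57204637; θ=atan2(y, x)=-54.4604° <0 so +360° → 305.5396° ≈ 305.5°
Leg 7: φ1=0.5024367, φ2=0.9555329, Δφ=0.4530962, Δλ=3.0224757 rad; a=sin²(Δφ/2)+cosφ1·cosφ2·sin²(Δλ/2)=0.5545015832; c=2·atan2(√a, √(1-a))=1.680016513; dist=6371·c=10703.385 ≈ 10703.4 km; running total=70526.9 km
Leg 7 bearing: y=sinΔλ·cosφ2=0.06858872, x=cosφ1·sinφ2-sinφ1·cosφ2·cosΔλ=0.99167227; θ=atan2(y, x)=3.9565° ≈ 4.0°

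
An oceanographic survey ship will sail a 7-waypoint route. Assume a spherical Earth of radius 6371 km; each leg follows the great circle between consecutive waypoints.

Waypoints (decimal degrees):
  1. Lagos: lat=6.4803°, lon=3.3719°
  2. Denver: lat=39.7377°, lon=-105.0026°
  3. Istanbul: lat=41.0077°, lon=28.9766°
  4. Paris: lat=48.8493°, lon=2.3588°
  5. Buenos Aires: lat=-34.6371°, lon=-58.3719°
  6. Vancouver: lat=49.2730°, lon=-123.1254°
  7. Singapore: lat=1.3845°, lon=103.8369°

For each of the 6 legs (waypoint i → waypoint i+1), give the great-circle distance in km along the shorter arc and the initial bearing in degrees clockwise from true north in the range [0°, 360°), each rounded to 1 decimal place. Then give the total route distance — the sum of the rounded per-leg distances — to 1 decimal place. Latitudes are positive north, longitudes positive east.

Leg 1: dist=11087.5 km, bearing=312.2°
Leg 2: dist=9902.3 km, bearing=32.9°
Leg 3: dist=2254.9 km, bearing=301.7°
Leg 4: dist=11052.4 km, bearing=226.7°
Leg 5: dist=11301.9 km, bearing=322.9°
Leg 6: dist=12817.2 km, bearing=306.1°
Total: 58416.2 km

Leg 1: φ1=0.1131026, φ2=0.6935537, Δφ=0.5804511, Δλ=-1.8914919 rad; a=sin²(Δφ/2)+cosφ1·cosφ2·sin²(Δλ/2)=0.5843522447; c=2·atan2(√a, √(1-a))=1.740311498; dist=6371·c=11087.525 ≈ 11087.5 km; running total=11087.5 km
Leg 1 bearing: y=sinΔλ·cosφ2=-0.72977376, x=cosφ1·sinφ2-sinφ1·cosφ2·cosΔλ=0.66254739; θ=atan2(y, x)=-47.7643° <0 so +360° → 312.2357° ≈ 312.2°
Leg 2: φ1=0.6935537, φ2=0.7157194, Δφ=0.0221657, Δλ=2.3383782 rad; a=sin²(Δφ/2)+cosφ1·cosφ2·sin²(Δλ/2)=0.4917420676; c=2·atan2(√a, √(1-a))=1.554279711; dist=6371·c=9902.316 ≈ 9902.3 km; running total=20989.8 km
Leg 2 bearing: y=sinΔλ·cosφ2=0.54301948, x=cosφ1·sinφ2-sinφ1·cosφ2·cosΔλ=0.83955767; θ=atan2(y, x)=32.8945° ≈ 32.9°
Leg 3: φ1=0.7157194, φ2=0.8525811, Δφ=0.1368617, Δλ=-0.4645682 rad; a=sin²(Δφ/2)+cosφ1·cosφ2·sin²(Δλ/2)=0.0309900714; c=2·atan2(√a, √(1-a))=0.353924277; dist=6371·c=2254.852 ≈ 2254.9 km; running total=23244.7 km
Leg 3 bearing: y=sinΔλ·cosφ2=-0.29482698, x=cosφ1·sinφ2-sinφ1·cosφ2·cosΔλ=0.18219715; θ=atan2(y, x)=-58.2848° <0 so +360° → 301.7152° ≈ 301.7°
Leg 4: φ1=0.8525811, φ2=-0.6045314, Δφ=-1.4571126, Δλ=-1.0599507 rad; a=sin²(Δφ/2)+cosφ1·cosφ2·sin²(Δλ/2)=0.5816352613; c=2·atan2(√a, √(1-a))=1.734801083; dist=6371·c=11052.418 ≈ 11052.4 km; running total=34297.1 km
Leg 4 bearing: y=sinΔλ·cosφ2=-0.71772678, x=cosφ1·sinφ2-sinφ1·cosφ2·cosΔλ=-0.67691285; θ=atan2(y, x)=-133.3237° <0 so +360° → 226.6763° ≈ 226.7°
Leg 5: φ1=-0.6045314, φ2=0.8599761, Δφ=1.4645075, Δλ=-1.1301618 rad; a=sin²(Δφ/2)+cosφ1·cosφ2·sin²(Δλ/2)=0.6008850953; c=2·atan2(√a, √(1-a))=1.773961275; dist=6371·c=11301.907 ≈ 11301.9 km; running total=45599.0 km
Leg 5 bearing: y=sinΔλ·cosφ2=-0.59013382, x=cosφ1·sinφ2-sinφ1·cosφ2·cosΔλ=0.78168463; θ=atan2(y, x)=-37.0510° <0 so +360° → 322.9490° ≈ 322.9°
Leg 6: φ1=0.8599761, φ2=0.0241641, Δφ=-0.8358120, Δλ=3.9612394 rad; a=sin²(Δφ/2)+cosφ1·cosφ2·sin²(Δλ/2)=0.7134235586; c=2·atan2(√a, √(1-a))=2.011799770; dist=6371·c=12817.176 ≈ 12817.2 km; running total=58416.2 km
Leg 6 bearing: y=sinΔλ·cosφ2=-0.73069142, x=cosφ1·sinφ2-sinφ1·cosφ2·cosΔλ=0.53281478; θ=atan2(y, x)=-53.9007° <0 so +360° → 306.0993° ≈ 306.1°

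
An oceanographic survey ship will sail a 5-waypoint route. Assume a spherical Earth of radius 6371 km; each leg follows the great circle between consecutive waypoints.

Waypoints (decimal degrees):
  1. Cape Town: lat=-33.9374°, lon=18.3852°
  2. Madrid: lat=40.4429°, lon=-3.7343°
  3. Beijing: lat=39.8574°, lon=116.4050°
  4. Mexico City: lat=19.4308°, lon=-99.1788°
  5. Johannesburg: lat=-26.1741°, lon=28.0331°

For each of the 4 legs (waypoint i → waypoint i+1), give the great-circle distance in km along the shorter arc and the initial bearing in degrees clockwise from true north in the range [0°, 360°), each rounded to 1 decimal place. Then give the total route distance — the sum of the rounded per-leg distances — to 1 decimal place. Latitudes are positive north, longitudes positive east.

Leg 1: dist=8576.2 km, bearing=342.9°
Leg 2: dist=9225.8 km, bearing=42.0°
Leg 3: dist=12460.2 km, bearing=36.3°
Leg 4: dist=14587.8 km, bearing=108.2°
Total: 44850.0 km

Leg 1: φ1=-0.5923194, φ2=0.7058618, Δφ=1.2981811, Δλ=-0.3860581 rad; a=sin²(Δφ/2)+cosφ1·cosφ2·sin²(Δλ/2)=0.3886100872; c=2·atan2(√a, √(1-a))=1.346131294; dist=6371·c=8576.202 ≈ 8576.2 km; running total=8576.2 km
Leg 1 bearing: y=sinΔλ·cosφ2=-0.28656650, x=cosφ1·sinφ2-sinφ1·cosφ2·cosΔλ=0.93179868; θ=atan2(y, x)=-17.0948° <0 so +360° → 342.9052° ≈ 342.9°
Leg 2: φ1=0.7058618, φ2=0.6956429, Δφ=-0.0102189, Δλ=2.0968263 rad; a=sin²(Δφ/2)+cosφ1·cosφ2·sin²(Δλ/2)=0.4388027151; c=2·atan2(√a, √(1-a))=1.448094091; dist=6371·c=9225.807 ≈ 9225.8 km; running total=17802.0 km
Leg 2 bearing: y=sinΔλ·cosφ2=0.66386223, x=cosφ1·sinφ2-sinφ1·cosφ2·cosΔλ=0.73777131; θ=atan2(y, x)=41.9816° ≈ 42.0°
Leg 3: φ1=0.6956429, φ2=0.3391314, Δφ=-0.3565114, Δλ=-3.7626471 rad; a=sin²(Δφ/2)+cosφ1·cosφ2·sin²(Δλ/2)=0.6877695090; c=2·atan2(√a, √(1-a))=1.955774619; dist=6371·c=12460.240 ≈ 12460.2 km; running total=30262.2 km
Leg 3 bearing: y=sinΔλ·cosφ2=0.54875073, x=cosφ1·sinφ2-sinφ1·cosφ2·cosΔλ=0.74688894; θ=atan2(y, x)=36.3053° ≈ 36.3°
Leg 4: φ1=0.3391314, φ2=-0.4568242, Δφ=-0.7959557, Δλ=2.2202665 rad; a=sin²(Δφ/2)+cosφ1·cosφ2·sin²(Δλ/2)=0.8292888685; c=2·atan2(√a, √(1-a))=2.289723502; dist=6371·c=14587.828 ≈ 14587.8 km; running total=44850.0 km
Leg 4 bearing: y=sinΔλ·cosφ2=0.71473932, x=cosφ1·sinφ2-sinφ1·cosφ2·cosΔλ=-0.23542104; θ=atan2(y, x)=108.2309° ≈ 108.2°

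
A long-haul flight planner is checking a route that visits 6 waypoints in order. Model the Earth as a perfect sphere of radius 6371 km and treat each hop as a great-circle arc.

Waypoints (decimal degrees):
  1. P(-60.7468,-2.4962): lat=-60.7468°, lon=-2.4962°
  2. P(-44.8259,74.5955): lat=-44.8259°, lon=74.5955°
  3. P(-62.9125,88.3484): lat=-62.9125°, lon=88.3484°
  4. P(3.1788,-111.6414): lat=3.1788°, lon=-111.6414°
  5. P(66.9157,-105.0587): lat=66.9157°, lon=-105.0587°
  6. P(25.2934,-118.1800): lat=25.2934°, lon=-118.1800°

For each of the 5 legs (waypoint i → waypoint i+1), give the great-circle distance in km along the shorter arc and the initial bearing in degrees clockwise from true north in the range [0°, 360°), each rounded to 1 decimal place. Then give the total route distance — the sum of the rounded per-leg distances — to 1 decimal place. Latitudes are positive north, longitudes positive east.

Leg 1: dist=5134.3 km, bearing=106.6°
Leg 2: dist=2193.2 km, bearing=161.3°
Leg 3: dist=13172.8 km, bearing=157.2°
Leg 4: dist=7105.5 km, bearing=2.9°
Leg 5: dist=4716.3 km, bearing=197.7°
Total: 32322.1 km

Leg 1: φ1=-1.0602317, φ2=-0.7823595, Δφ=0.2778721, Δλ=1.3455040 rad; a=sin²(Δφ/2)+cosφ1·cosφ2·sin²(Δλ/2)=0.1537618314; c=2·atan2(√a, √(1-a))=0.805880414; dist=6371·c=5134.264 ≈ 5134.3 km; running total=5134.3 km
Leg 1 bearing: y=sinΔλ·cosφ2=0.69132852, x=cosφ1·sinφ2-sinφ1·cosφ2·cosΔλ=-0.20625567; θ=atan2(y, x)=106.6123° ≈ 106.6°
Leg 2: φ1=-0.7823595, φ2=-1.0980303, Δφ=-0.3156707, Δλ=0.2400334 rad; a=sin²(Δφ/2)+cosφ1·cosφ2·sin²(Δλ/2)=0.0293354208; c=2·atan2(√a, √(1-a))=0.344249043; dist=6371·c=2193.211 ≈ 2193.2 km; running total=7327.5 km
Leg 2 bearing: y=sinΔλ·cosφ2=0.10825282, x=cosφ1·sinφ2-sinφ1·cosφ2·cosΔλ=-0.31965723; θ=atan2(y, x)=161.2912° ≈ 161.3°
Leg 3: φ1=-1.0980303, φ2=0.0554805, Δφ=1.1535108, Δλ=-3.4904805 rad; a=sin²(Δφ/2)+cosφ1·cosφ2·sin²(Δλ/2)=0.7383143152; c=2·atan2(√a, √(1-a))=2.067612031; dist=6371·c=13172.756 ≈ 13172.8 km; running total=20500.3 km
Leg 3 bearing: y=sinΔλ·cosφ2=0.34132686, x=cosφ1·sinφ2-sinφ1·cosφ2·cosΔλ=-0.81013648; θ=atan2(y, x)=157.1533° ≈ 157.2°
Leg 4: φ1=0.0554805, φ2=1.1678993, Δφ=1.1124188, Δλ=0.1148898 rad; a=sin²(Δφ/2)+cosφ1·cosφ2·sin²(Δλ/2)=0.2800435676; c=2·atan2(√a, √(1-a))=1.115294684; dist=6371·c=7105.542 ≈ 7105.5 km; running total=27605.8 km
Leg 4 bearing: y=sinΔλ·cosφ2=0.04494753, x=cosφ1·sinφ2-sinφ1·cosφ2·cosΔλ=0.89691493; θ=atan2(y, x)=2.8689° ≈ 2.9°
Leg 5: φ1=1.1678993, φ2=0.4414531, Δφ=-0.7264462, Δλ=-0.2290099 rad; a=sin²(Δφ/2)+cosφ1·cosφ2·sin²(Δλ/2)=0.1308578475; c=2·atan2(√a, √(1-a))=0.740273216; dist=6371·c=4716.281 ≈ 4716.3 km; running total=32322.1 km
Leg 5 bearing: y=sinΔλ·cosφ2=-0.20525000, x=cosφ1·sinφ2-sinφ1·cosφ2·cosΔλ=-0.64250192; θ=atan2(y, x)=-162.2837° <0 so +360° → 197.7163° ≈ 197.7°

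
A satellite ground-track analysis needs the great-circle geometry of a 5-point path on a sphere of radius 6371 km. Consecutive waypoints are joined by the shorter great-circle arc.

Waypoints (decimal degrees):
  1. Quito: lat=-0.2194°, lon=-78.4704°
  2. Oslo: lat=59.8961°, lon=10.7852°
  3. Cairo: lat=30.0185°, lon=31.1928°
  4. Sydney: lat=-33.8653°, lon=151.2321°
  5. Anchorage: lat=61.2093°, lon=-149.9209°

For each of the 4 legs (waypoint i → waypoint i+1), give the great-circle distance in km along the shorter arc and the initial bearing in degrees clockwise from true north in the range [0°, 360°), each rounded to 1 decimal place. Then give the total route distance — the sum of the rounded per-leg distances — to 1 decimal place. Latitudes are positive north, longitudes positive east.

Leg 1: dist=9987.1 km, bearing=30.1°
Leg 2: dist=3655.8 km, bearing=146.2°
Leg 3: dist=14421.3 km, bearing=110.9°
Leg 4: dist=11825.4 km, bearing=25.4°
Total: 39889.6 km

Leg 1: φ1=-0.0038293, φ2=1.0453842, Δφ=1.0492134, Δλ=1.5578041 rad; a=sin²(Δφ/2)+cosφ1·cosφ2·sin²(Δλ/2)=0.4983982335; c=2·atan2(√a, √(1-a))=1.567592788; dist=6371·c=9987.134 ≈ 9987.1 km; running total=9987.1 km
Leg 1 bearing: y=sinΔλ·cosφ2=0.50152729, x=cosφ1·sinφ2-sinφ1·cosφ2·cosΔλ=0.86513589; θ=atan2(y, x)=30.1013° ≈ 30.1°
Leg 2: φ1=1.0453842, φ2=0.5239217, Δφ=-0.5214625, Δλ=0.3561798 rad; a=sin²(Δφ/2)+cosφ1·cosφ2·sin²(Δλ/2)=0.0800831926; c=2·atan2(√a, √(1-a))=0.573819684; dist=6371·c=3655.805 ≈ 3655.8 km; running total=13642.9 km
Leg 2 bearing: y=sinΔλ·cosφ2=0.30192360, x=cosφ1·sinφ2-sinφ1·cosφ2·cosΔλ=-0.45113372; θ=atan2(y, x)=146.2074° ≈ 146.2°
Leg 3: φ1=0.5239217, φ2=-0.5910610, Δφ=-1.1149826, Δλ=2.0950810 rad; a=sin²(Δφ/2)+cosφ1·cosφ2·sin²(Δλ/2)=0.8193444915; c=2·atan2(√a, √(1-a))=2.263589582; dist=6371·c=14421.329 ≈ 14421.3 km; running total=28064.2 km
Leg 3 bearing: y=sinΔλ·cosφ2=0.71881918, x=cosφ1·sinφ2-sinφ1·cosφ2·cosΔλ=-0.27454575; θ=atan2(y, x)=110.9039° ≈ 110.9°
Leg 4: φ1=-0.5910610, φ2=1.0683038, Δφ=1.6593648, Δλ=-5.2561114 rad; a=sin²(Δφ/2)+cosφ1·cosφ2·sin²(Δλ/2)=0.6407386467; c=2·atan2(√a, √(1-a))=1.856129629; dist=6371·c=11825.402 ≈ 11825.4 km; running total=39889.6 km
Leg 4 bearing: y=sinΔλ·cosφ2=0.41215772, x=cosφ1·sinφ2-sinφ1·cosφ2·cosΔλ=0.86654287; θ=atan2(y, x)=25.4374° ≈ 25.4°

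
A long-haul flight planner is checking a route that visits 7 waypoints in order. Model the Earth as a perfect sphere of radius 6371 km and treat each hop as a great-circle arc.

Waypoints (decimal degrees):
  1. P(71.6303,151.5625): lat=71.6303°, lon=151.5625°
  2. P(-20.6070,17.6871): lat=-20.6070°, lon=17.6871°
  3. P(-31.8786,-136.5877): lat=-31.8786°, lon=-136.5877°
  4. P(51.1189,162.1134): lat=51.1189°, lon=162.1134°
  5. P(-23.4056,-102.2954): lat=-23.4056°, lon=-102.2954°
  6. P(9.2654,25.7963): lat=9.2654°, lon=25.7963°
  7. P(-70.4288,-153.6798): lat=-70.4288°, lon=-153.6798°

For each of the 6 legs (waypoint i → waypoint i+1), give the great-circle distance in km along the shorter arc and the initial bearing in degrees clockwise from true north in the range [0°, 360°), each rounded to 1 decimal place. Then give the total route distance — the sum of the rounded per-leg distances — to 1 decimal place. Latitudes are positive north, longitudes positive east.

Leg 1: φ1=1.2501846, φ2=-0.3596600, Δφ=-1.6098446, Δλ=-2.3365665 rad; a=sin²(Δφ/2)+cosφ1·cosφ2·sin²(Δλ/2)=0.7692358907; c=2·atan2(√a, √(1-a))=2.139418783; dist=6371·c=13630.237 ≈ 13630.2 km; running total=13630.2 km
Leg 1 bearing: y=sinΔλ·cosφ2=-0.67472636, x=cosφ1·sinφ2-sinφ1·cosφ2·cosΔλ=0.50476973; θ=atan2(y, x)=-53.1995° <0 so +360° → 306.8005° ≈ 306.8°
Leg 2: φ1=-0.3596600, φ2=-0.5563865, Δφ=-0.1967265, Δλ=-2.6926032 rad; a=sin²(Δφ/2)+cosφ1·cosφ2·sin²(Δλ/2)=0.7650907813; c=2·atan2(√a, √(1-a))=2.129611014; dist=6371·c=13567.752 ≈ 13567.8 km; running total=27198.0 km
Leg 2 bearing: y=sinΔλ·cosφ2=-0.36858635, x=cosφ1·sinφ2-sinφ1·cosφ2·cosΔλ=-0.76357816; θ=atan2(y, x)=-154.2330° <0 so +360° → 205.7670° ≈ 205.8°
Leg 3: φ1=-0.5563865, φ2=0.8921931, Δφ=1.4485796, Δλ=5.2133177 rad; a=sin²(Δφ/2)+cosφ1·cosφ2·sin²(Δλ/2)=0.5775670926; c=2·atan2(√a, √(1-a))=1.726559608; dist=6371·c=10999.911 ≈ 10999.9 km; running total=38197.9 km
Leg 3 bearing: y=sinΔλ·cosφ2=-0.55058439, x=cosφ1·sinφ2-sinφ1·cosφ2·cosΔλ=0.82023790; θ=atan2(y, x)=-33.8715° <0 so +360° → 326.1285° ≈ 326.1°
Leg 4: φ1=0.8921931, φ2=-0.4085048, Δφ=-1.3006979, Δλ=-4.6148041 rad; a=sin²(Δφ/2)+cosφ1·cosφ2·sin²(Δλ/2)=0.6826774305; c=2·atan2(√a, √(1-a))=1.944810316; dist=6371·c=12390.387 ≈ 12390.4 km; running total=50588.3 km
Leg 4 bearing: y=sinΔλ·cosφ2=0.91334966, x=cosφ1·sinφ2-sinφ1·cosφ2·cosΔλ=-0.17974490; θ=atan2(y, x)=101.1334° ≈ 101.1°
Leg 5: φ1=-0.4085048, φ2=0.1617117, Δφ=0.5702165, Δλ=2.2356219 rad; a=sin²(Δφ/2)+cosφ1·cosφ2·sin²(Δλ/2)=0.8113653578; c=2·atan2(√a, √(1-a))=2.243024220; dist=6371·c=14290.307 ≈ 14290.3 km; running total=64878.6 km
Leg 5 bearing: y=sinΔλ·cosφ2=0.77675619, x=cosφ1·sinφ2-sinφ1·cosφ2·cosΔλ=-0.09410779; θ=atan2(y, x)=96.9080° ≈ 96.9°
Leg 6: φ1=0.1617117, φ2=-1.2292144, Δφ=-1.3909262, Δλ=-3.1324489 rad; a=sin²(Δφ/2)+cosφ1·cosφ2·sin²(Δλ/2)=0.7411497657; c=2·atan2(√a, √(1-a))=2.074074165; dist=6371·c=13213.927 ≈ 13213.9 km; running total=78092.5 km
Leg 6 bearing: y=sinΔλ·cosφ2=-0.00306292, x=cosφ1·sinφ2-sinφ1·cosφ2·cosΔλ=-0.87600102; θ=atan2(y, x)=-179.7997° <0 so +360° → 180.2003° ≈ 180.2°

Leg 1: dist=13630.2 km, bearing=306.8°
Leg 2: dist=13567.8 km, bearing=205.8°
Leg 3: dist=10999.9 km, bearing=326.1°
Leg 4: dist=12390.4 km, bearing=101.1°
Leg 5: dist=14290.3 km, bearing=96.9°
Leg 6: dist=13213.9 km, bearing=180.2°
Total: 78092.5 km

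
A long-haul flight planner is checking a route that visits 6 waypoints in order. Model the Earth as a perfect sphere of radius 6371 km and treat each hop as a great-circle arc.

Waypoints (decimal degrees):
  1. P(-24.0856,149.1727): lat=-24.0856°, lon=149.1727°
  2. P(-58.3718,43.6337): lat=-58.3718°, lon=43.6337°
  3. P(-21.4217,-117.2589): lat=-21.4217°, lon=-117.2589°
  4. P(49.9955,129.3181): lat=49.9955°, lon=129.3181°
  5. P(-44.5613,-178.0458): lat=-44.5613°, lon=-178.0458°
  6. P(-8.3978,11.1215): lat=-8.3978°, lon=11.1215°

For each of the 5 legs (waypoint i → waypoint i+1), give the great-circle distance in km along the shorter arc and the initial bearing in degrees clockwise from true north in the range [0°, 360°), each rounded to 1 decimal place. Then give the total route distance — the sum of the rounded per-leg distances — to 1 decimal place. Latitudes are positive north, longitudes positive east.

Leg 1: φ1=-0.4203730, φ2=-1.0187801, Δφ=-0.5984071, Δλ=-1.8420030 rad; a=sin²(Δφ/2)+cosφ1·cosφ2·sin²(Δλ/2)=0.3903843290; c=2·atan2(√a, √(1-a))=1.349769750; dist=6371·c=8599.383 ≈ 8599.4 km; running total=8599.4 km
Leg 1 bearing: y=sinΔλ·cosφ2=-0.50523717, x=cosφ1·sinφ2-sinφ1·cosφ2·cosΔλ=-0.83466941; θ=atan2(y, x)=-148.8129° <0 so +360° → 211.1871° ≈ 211.2°
Leg 2: φ1=-1.0187801, φ2=-0.3738792, Δφ=0.6449009, Δλ=-2.8081056 rad; a=sin²(Δφ/2)+cosφ1·cosφ2·sin²(Δλ/2)=0.5751505175; c=2·atan2(√a, √(1-a))=1.721669087; dist=6371·c=10968.754 ≈ 10968.8 km; running total=19568.2 km
Leg 2 bearing: y=sinΔλ·cosφ2=-0.30472650, x=cosφ1·sinφ2-sinφ1·cosφ2·cosΔλ=-0.94050591; θ=atan2(y, x)=-162.0475° <0 so +360° → 197.9525° ≈ 198.0°
Leg 3: φ1=-0.3738792, φ2=0.8725861, Δφ=1.2464653, Δλ=4.3035805 rad; a=sin²(Δφ/2)+cosφ1·cosφ2·sin²(Δλ/2)=0.7588262257; c=2·atan2(√a, √(1-a))=2.114901219; dist=6371·c=13474.036 ≈ 13474.0 km; running total=33042.2 km
Leg 3 bearing: y=sinΔλ·cosφ2=-0.58987398, x=cosφ1·sinφ2-sinφ1·cosφ2·cosΔλ=0.61974561; θ=atan2(y, x)=-43.5854° <0 so +360° → 316.4146° ≈ 316.4°
Leg 4: φ1=0.8725861, φ2=-0.7777414, Δφ=-1.6503275, Δλ=-5.3645121 rad; a=sin²(Δφ/2)+cosφ1·cosφ2·sin²(Δλ/2)=0.6297549826; c=2·atan2(√a, √(1-a))=1.833311076; dist=6371·c=11680.025 ≈ 11680.0 km; running total=44722.2 km
Leg 4 bearing: y=sinΔλ·cosφ2=0.56629309, x=cosφ1·sinφ2-sinφ1·cosφ2·cosΔλ=-0.78228302; θ=atan2(y, x)=144.0993° ≈ 144.1°
Leg 5: φ1=-0.7777414, φ2=-0.1465693, Δφ=0.6311721, Δλ=3.3015922 rad; a=sin²(Δφ/2)+cosφ1·cosφ2·sin²(Δλ/2)=0.7966910151; c=2·atan2(√a, √(1-a))=2.206050385; dist=6371·c=14054.747 ≈ 14054.7 km; running total=58776.9 km
Leg 5 bearing: y=sinΔλ·cosφ2=-0.15760957, x=cosφ1·sinφ2-sinφ1·cosφ2·cosΔλ=-0.78933959; θ=atan2(y, x)=-168.7081° <0 so +360° → 191.2919° ≈ 191.3°

Leg 1: dist=8599.4 km, bearing=211.2°
Leg 2: dist=10968.8 km, bearing=198.0°
Leg 3: dist=13474.0 km, bearing=316.4°
Leg 4: dist=11680.0 km, bearing=144.1°
Leg 5: dist=14054.7 km, bearing=191.3°
Total: 58776.9 km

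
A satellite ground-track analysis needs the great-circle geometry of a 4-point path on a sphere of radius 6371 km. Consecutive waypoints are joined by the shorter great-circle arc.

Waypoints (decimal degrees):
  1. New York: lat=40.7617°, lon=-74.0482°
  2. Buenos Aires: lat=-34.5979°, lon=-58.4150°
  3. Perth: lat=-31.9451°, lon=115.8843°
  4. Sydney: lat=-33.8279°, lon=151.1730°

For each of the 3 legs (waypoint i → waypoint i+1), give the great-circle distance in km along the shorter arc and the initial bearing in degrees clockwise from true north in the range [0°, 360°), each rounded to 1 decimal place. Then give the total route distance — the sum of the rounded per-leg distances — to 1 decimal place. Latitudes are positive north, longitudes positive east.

Leg 1: dist=8531.0 km, bearing=166.8°
Leg 2: dist=12591.9 km, bearing=174.7°
Leg 3: dist=3285.7 km, bearing=103.3°
Total: 24408.6 km

Leg 1: φ1=0.7114259, φ2=-0.6038473, Δφ=-1.3152731, Δλ=0.2728508 rad; a=sin²(Δφ/2)+cosφ1·cosφ2·sin²(Δλ/2)=0.3851566073; c=2·atan2(√a, √(1-a))=1.339040475; dist=6371·c=8531.027 ≈ 8531.0 km; running total=8531.0 km
Leg 1 bearing: y=sinΔλ·cosφ2=0.22182265, x=cosφ1·sinφ2-sinφ1·cosφ2·cosΔλ=-0.94764903; θ=atan2(y, x)=166.8256° ≈ 166.8°
Leg 2: φ1=-0.6038473, φ2=-0.5575472, Δφ=0.0463001, Δλ=3.0420967 rad; a=sin²(Δφ/2)+cosφ1·cosφ2·sin²(Δλ/2)=0.6973031029; c=2·atan2(√a, √(1-a))=1.976435566; dist=6371·c=12591.871 ≈ 12591.9 km; running total=21122.9 km
Leg 2 bearing: y=sinΔλ·cosφ2=0.08428863, x=cosφ1·sinφ2-sinφ1·cosφ2·cosΔλ=-0.91497616; θ=atan2(y, x)=174.7367° ≈ 174.7°
Leg 3: φ1=-0.5575472, φ2=-0.5904082, Δφ=-0.0328611, Δλ=0.6159040 rad; a=sin²(Δφ/2)+cosφ1·cosφ2·sin²(Δλ/2)=0.0650326769; c=2·atan2(√a, √(1-a))=0.515726540; dist=6371·c=3285.694 ≈ 3285.7 km; running total=24408.6 km
Leg 3 bearing: y=sinΔλ·cosφ2=0.47990040, x=cosφ1·sinφ2-sinφ1·cosφ2·cosΔλ=-0.11361918; θ=atan2(y, x)=103.3198° ≈ 103.3°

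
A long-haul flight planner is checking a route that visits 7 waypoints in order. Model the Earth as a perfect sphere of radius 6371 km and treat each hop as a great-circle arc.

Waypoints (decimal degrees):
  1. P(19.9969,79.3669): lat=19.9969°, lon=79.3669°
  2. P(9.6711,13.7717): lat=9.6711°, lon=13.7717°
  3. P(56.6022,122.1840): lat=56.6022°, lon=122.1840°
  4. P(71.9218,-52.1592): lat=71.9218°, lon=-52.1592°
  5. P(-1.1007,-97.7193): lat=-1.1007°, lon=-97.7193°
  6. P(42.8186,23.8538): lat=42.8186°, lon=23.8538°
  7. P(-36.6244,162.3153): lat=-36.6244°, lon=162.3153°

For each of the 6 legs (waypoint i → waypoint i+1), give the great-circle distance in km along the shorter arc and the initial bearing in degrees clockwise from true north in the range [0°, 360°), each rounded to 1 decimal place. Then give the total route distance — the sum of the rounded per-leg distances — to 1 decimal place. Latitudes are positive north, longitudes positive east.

Leg 1: dist=7103.5 km, bearing=271.2°
Leg 2: dist=10206.0 km, bearing=31.5°
Leg 3: dist=5717.1 km, bearing=357.8°
Leg 4: dist=8731.4 km, bearing=226.8°
Leg 5: dist=12608.8 km, bearing=42.9°
Leg 6: dist=16433.7 km, bearing=93.1°
Total: 60800.5 km

Leg 1: φ1=0.3490117, φ2=0.1687925, Δφ=-0.1802192, Δλ=-1.1448522 rad; a=sin²(Δφ/2)+cosφ1·cosφ2·sin²(Δλ/2)=0.2798996437; c=2·atan2(√a, √(1-a))=1.114974130; dist=6371·c=7103.500 ≈ 7103.5 km; running total=7103.5 km
Leg 1 bearing: y=sinΔλ·cosφ2=-0.89770721, x=cosφ1·sinφ2-sinφ1·cosφ2·cosΔλ=0.01857703; θ=atan2(y, x)=-88.8145° <0 so +360° → 271.1855° ≈ 271.2°
Leg 2: φ1=0.1687925, φ2=0.9878948, Δφ=0.8191022, Δλ=1.8921516 rad; a=sin²(Δφ/2)+cosφ1·cosφ2·sin²(Δλ/2)=0.5155692071; c=2·atan2(√a, √(1-a))=1.601939775; dist=6371·c=10205.958 ≈ 10206.0 km; running total=17309.5 km
Leg 2 bearing: y=sinΔλ·cosφ2=0.52227024, x=cosφ1·sinφ2-sinφ1·cosφ2·cosΔλ=0.85221136; θ=atan2(y, x)=31.5017° ≈ 31.5°
Leg 3: φ1=0.9878948, φ2=1.2552722, Δφ=0.2673775, Δλ=-3.0428629 rad; a=sin²(Δφ/2)+cosφ1·cosφ2·sin²(Δλ/2)=0.1881628866; c=2·atan2(√a, √(1-a))=0.897361990; dist=6371·c=5717.093 ≈ 5717.1 km; running total=23026.6 km
Leg 3 bearing: y=sinΔλ·cosφ2=-0.03058756, x=cosφ1·sinφ2-sinφ1·cosφ2·cosΔλ=0.78108569; θ=atan2(y, x)=-2.2426° <0 so +360° → 357.7574° ≈ 357.8°
Leg 4: φ1=1.2552722, φ2=-0.0192108, Δφ=-1.2744831, Δλ=-0.7951738 rad; a=sin²(Δφ/2)+cosφ1·cosφ2·sin²(Δλ/2)=0.4005156206; c=2·atan2(√a, √(1-a))=1.370490799; dist=6371·c=8731.397 ≈ 8731.4 km; running total=31758.0 km
Leg 4 bearing: y=sinΔλ·cosφ2=-0.71385352, x=cosφ1·sinφ2-sinφ1·cosφ2·cosΔλ=-0.67143472; θ=atan2(y, x)=-133.2461° <0 so +360° → 226.7539° ≈ 226.8°
Leg 5: φ1=-0.0192108, φ2=0.7473256, Δφ=0.7665364, Δλ=2.1218509 rad; a=sin²(Δφ/2)+cosφ1·cosφ2·sin²(Δλ/2)=0.6985203488; c=2·atan2(√a, √(1-a))=1.979086575; dist=6371·c=12608.761 ≈ 12608.8 km; running total=44366.8 km
Leg 5 bearing: y=sinΔλ·cosφ2=0.62492997, x=cosφ1·sinφ2-sinφ1·cosφ2·cosΔλ=0.67217648; θ=atan2(y, x)=42.9139° ≈ 42.9°
Leg 6: φ1=0.7473256, φ2=-0.6392164, Δφ=-1.3865419, Δλ=2.4166091 rad; a=sin²(Δφ/2)+cosφ1·cosφ2·sin²(Δλ/2)=0.9230564935; c=2·atan2(√a, √(1-a))=2.579446188; dist=6371·c=16433.652 ≈ 16433.7 km; running total=60800.5 km
Leg 6 bearing: y=sinΔλ·cosφ2=0.53219844, x=cosφ1·sinφ2-sinφ1·cosφ2·cosΔλ=-0.02928537; θ=atan2(y, x)=93.1496° ≈ 93.1°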